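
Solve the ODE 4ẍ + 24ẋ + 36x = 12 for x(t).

Divide through by 4: x'' + 6x' + 9x = 3.
Characteristic equation r² + 6r + 9 = 0 has discriminant (6)² - 4·(9) = 0, so r = -3 is a repeated root.
Hence x_h = (C1 + C2*t)*exp(-3*t).
For the particular solution try x_p = A0. Substituting and matching coefficients of each power of t gives A0 = 1/3, so x_p = 1/3.

x = 1/3 + C1*exp(-3*t) + C2*t*exp(-3*t)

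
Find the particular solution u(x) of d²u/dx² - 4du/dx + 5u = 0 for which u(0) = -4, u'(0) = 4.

Characteristic equation r² - 4r + 5 = 0 has discriminant (-4)² - 4·(5) = -4 < 0, so r = 2 ± i.
Hence u_h = C1*cos(x)*exp(2*x) + C2*exp(2*x)*sin(x).
Apply the initial conditions: u(0) = C1 = -4 and u'(0) = C2 + 2*C1 = 4. Solving gives C1 = -4, C2 = 12.

u = -4*cos(x)*exp(2*x) + 12*exp(2*x)*sin(x)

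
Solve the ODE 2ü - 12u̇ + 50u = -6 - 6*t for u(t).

u = -93/625 - 3*t/25 + C1*cos(4*t)*exp(3*t) + C2*exp(3*t)*sin(4*t)

Divide through by 2: u'' - 6u' + 25u = -3 - 3*t.
Characteristic equation r² - 6r + 25 = 0 has discriminant (-6)² - 4·(25) = -64 < 0, so r = 3 ± 4i.
Hence u_h = C1*cos(4*t)*exp(3*t) + C2*exp(3*t)*sin(4*t).
For the particular solution try u_p = A0 + A1*t. Substituting and matching coefficients of each power of t gives A0 = -93/625, A1 = -3/25, so u_p = -93/625 - 3*t/25.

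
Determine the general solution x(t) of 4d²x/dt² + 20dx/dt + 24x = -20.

Divide through by 4: x'' + 5x' + 6x = -5.
Characteristic equation r² + 5r + 6 = 0 factors as (r + 2)(r + 3) = 0, so r = -2, -3.
Hence x_h = C1*exp(-2*t) + C2*exp(-3*t).
For the particular solution try x_p = A0. Substituting and matching coefficients of each power of t gives A0 = -5/6, so x_p = -5/6.

x = -5/6 + C1*exp(-2*t) + C2*exp(-3*t)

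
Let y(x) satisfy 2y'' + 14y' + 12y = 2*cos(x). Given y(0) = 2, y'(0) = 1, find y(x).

y = -21*exp(-6*x)/37 + 5*exp(-x)/2 + 5*cos(x)/74 + 7*sin(x)/74

Divide through by 2: y'' + 7y' + 6y = cos(x).
Characteristic equation r² + 7r + 6 = 0 factors as (r + 6)(r + 1) = 0, so r = -6, -1.
Hence y_h = C1*exp(-6*x) + C2*exp(-x).
Try y_p = A*cos(x) + B*sin(x). Substituting and equating the coefficients of cos(x) and sin(x) gives A = 5/74, B = 7/74, so y_p = 5*cos(x)/74 + 7*sin(x)/74.
General solution: y = 5*cos(x)/74 + 7*sin(x)/74 + C1*exp(-6*x) + C2*exp(-x).
Apply the initial conditions: y(0) = 5/74 + C1 + C2 = 2 and y'(0) = 7/74 - C2 - 6*C1 = 1. Solving gives C1 = -21/37, C2 = 5/2.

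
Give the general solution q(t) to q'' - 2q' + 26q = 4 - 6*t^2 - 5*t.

Characteristic equation r² - 2r + 26 = 0 has discriminant (-2)² - 4·(26) = -100 < 0, so r = 1 ± 5i.
Hence q_h = C1*cos(5*t)*exp(t) + C2*exp(t)*sin(5*t).
For the particular solution try q_p = A0 + A1*t + A2*t^2. Substituting and matching coefficients of each power of t gives A0 = 677/4394, A1 = -77/338, A2 = -3/13, so q_p = 677/4394 - 77*t/338 - 3*t^2/13.

q = 677/4394 - 77*t/338 - 3*t**2/13 + C1*cos(5*t)*exp(t) + C2*exp(t)*sin(5*t)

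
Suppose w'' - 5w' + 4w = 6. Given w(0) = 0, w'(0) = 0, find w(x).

w = 3/2 + exp(4*x)/2 - 2*exp(x)

Characteristic equation r² - 5r + 4 = 0 factors as (r - 4)(r - 1) = 0, so r = 4, 1.
Hence w_h = C1*exp(4*x) + C2*exp(x).
For the particular solution try w_p = A0. Substituting and matching coefficients of each power of x gives A0 = 3/2, so w_p = 3/2.
General solution: w = 3/2 + C1*exp(4*x) + C2*exp(x).
Apply the initial conditions: w(0) = 3/2 + C1 + C2 = 0 and w'(0) = C2 + 4*C1 = 0. Solving gives C1 = 1/2, C2 = -2.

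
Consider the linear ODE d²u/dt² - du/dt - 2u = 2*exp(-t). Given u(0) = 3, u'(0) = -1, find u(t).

u = 8*exp(2*t)/9 + 19*exp(-t)/9 - 2*t*exp(-t)/3

Characteristic equation r² - r - 2 = 0 factors as (r - 2)(r + 1) = 0, so r = 2, -1.
Hence u_h = C1*exp(2*t) + C2*exp(-t).
Since exp(-t) solves the homogeneous equation (r = -1 is a root of multiplicity 1), multiply the trial by t. Try u_p = A*t*exp(-t). Substituting into the equation and dividing by exp(-t) gives A = -2/3, so u_p = -2*t*exp(-t)/3.
General solution: u = C1*exp(2*t) + C2*exp(-t) - 2*t*exp(-t)/3.
Apply the initial conditions: u(0) = C1 + C2 = 3 and u'(0) = -2/3 - C2 + 2*C1 = -1. Solving gives C1 = 8/9, C2 = 19/9.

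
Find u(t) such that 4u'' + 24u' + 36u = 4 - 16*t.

Divide through by 4: u'' + 6u' + 9u = 1 - 4*t.
Characteristic equation r² + 6r + 9 = 0 has discriminant (6)² - 4·(9) = 0, so r = -3 is a repeated root.
Hence u_h = (C1 + C2*t)*exp(-3*t).
For the particular solution try u_p = A0 + A1*t. Substituting and matching coefficients of each power of t gives A0 = 11/27, A1 = -4/9, so u_p = 11/27 - 4*t/9.

u = 11/27 - 4*t/9 + C1*exp(-3*t) + C2*t*exp(-3*t)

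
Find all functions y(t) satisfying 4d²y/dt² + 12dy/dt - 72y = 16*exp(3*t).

Divide through by 4: y'' + 3y' - 18y = 4*exp(3*t).
Characteristic equation r² + 3r - 18 = 0 factors as (r - 3)(r + 6) = 0, so r = 3, -6.
Hence y_h = C1*exp(3*t) + C2*exp(-6*t).
Since exp(3*t) solves the homogeneous equation (r = 3 is a root of multiplicity 1), multiply the trial by t. Try y_p = A*t*exp(3*t). Substituting into the equation and dividing by exp(3*t) gives A = 4/9, so y_p = 4*t*exp(3*t)/9.

y = C1*exp(3*t) + C2*exp(-6*t) + 4*t*exp(3*t)/9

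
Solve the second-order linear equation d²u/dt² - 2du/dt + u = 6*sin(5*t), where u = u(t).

Characteristic equation r² - 2r + 1 = 0 has discriminant (-2)² - 4·(1) = 0, so r = 1 is a repeated root.
Hence u_h = (C1 + C2*t)*exp(t).
Try u_p = A*cos(5*t) + B*sin(5*t). Substituting and equating the coefficients of cos(5t) and sin(5t) gives A = 15/169, B = -36/169, so u_p = -36*sin(5*t)/169 + 15*cos(5*t)/169.

u = -36*sin(5*t)/169 + 15*cos(5*t)/169 + C1*exp(t) + C2*t*exp(t)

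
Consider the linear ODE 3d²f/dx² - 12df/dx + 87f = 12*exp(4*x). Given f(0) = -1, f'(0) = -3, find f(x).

f = 4*exp(4*x)/29 - 37*exp(2*x)*sin(5*x)/145 - 33*cos(5*x)*exp(2*x)/29

Divide through by 3: f'' - 4f' + 29f = 4*exp(4*x).
Characteristic equation r² - 4r + 29 = 0 has discriminant (-4)² - 4·(29) = -100 < 0, so r = 2 ± 5i.
Hence f_h = C1*cos(5*x)*exp(2*x) + C2*exp(2*x)*sin(5*x).
Try f_p = A*exp(4*x). Substituting into the equation and dividing by exp(4*x) gives A = 4/29, so f_p = 4*exp(4*x)/29.
General solution: f = 4*exp(4*x)/29 + C1*cos(5*x)*exp(2*x) + C2*exp(2*x)*sin(5*x).
Apply the initial conditions: f(0) = 4/29 + C1 = -1 and f'(0) = 16/29 + 2*C1 + 5*C2 = -3. Solving gives C1 = -33/29, C2 = -37/145.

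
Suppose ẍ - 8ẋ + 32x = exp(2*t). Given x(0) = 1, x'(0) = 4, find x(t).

x = exp(2*t)/20 + exp(4*t)*sin(4*t)/40 + 19*cos(4*t)*exp(4*t)/20

Characteristic equation r² - 8r + 32 = 0 has discriminant (-8)² - 4·(32) = -64 < 0, so r = 4 ± 4i.
Hence x_h = C1*cos(4*t)*exp(4*t) + C2*exp(4*t)*sin(4*t).
Try x_p = A*exp(2*t). Substituting into the equation and dividing by exp(2*t) gives A = 1/20, so x_p = exp(2*t)/20.
General solution: x = exp(2*t)/20 + C1*cos(4*t)*exp(4*t) + C2*exp(4*t)*sin(4*t).
Apply the initial conditions: x(0) = 1/20 + C1 = 1 and x'(0) = 1/10 + 4*C1 + 4*C2 = 4. Solving gives C1 = 19/20, C2 = 1/40.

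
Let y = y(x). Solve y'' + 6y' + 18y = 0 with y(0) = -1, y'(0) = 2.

Characteristic equation r² + 6r + 18 = 0 has discriminant (6)² - 4·(18) = -36 < 0, so r = -3 ± 3i.
Hence y_h = C1*cos(3*x)*exp(-3*x) + C2*exp(-3*x)*sin(3*x).
Apply the initial conditions: y(0) = C1 = -1 and y'(0) = -3*C1 + 3*C2 = 2. Solving gives C1 = -1, C2 = -1/3.

y = -cos(3*x)*exp(-3*x) - exp(-3*x)*sin(3*x)/3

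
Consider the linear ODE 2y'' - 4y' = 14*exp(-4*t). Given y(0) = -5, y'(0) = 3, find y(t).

Divide through by 2: y'' - 2y' = 7*exp(-4*t).
Characteristic equation r² - 2r = 0 factors as (r - 2)r = 0, so r = 2, 0.
Hence y_h = C1*exp(2*t) + C2.
Try y_p = A*exp(-4*t). Substituting into the equation and dividing by exp(-4*t) gives A = 7/24, so y_p = 7*exp(-4*t)/24.
General solution: y = C2 + 7*exp(-4*t)/24 + C1*exp(2*t).
Apply the initial conditions: y(0) = 7/24 + C1 + C2 = -5 and y'(0) = -7/6 + 2*C1 = 3. Solving gives C1 = 25/12, C2 = -59/8.

y = -59/8 + 7*exp(-4*t)/24 + 25*exp(2*t)/12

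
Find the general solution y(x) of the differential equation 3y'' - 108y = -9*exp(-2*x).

y = 3*exp(-2*x)/32 + C1*exp(-6*x) + C2*exp(6*x)

Divide through by 3: y'' - 36y = -3*exp(-2*x).
Characteristic equation r² - 36 = 0 factors as (r + 6)(r - 6) = 0, so r = -6, 6.
Hence y_h = C1*exp(-6*x) + C2*exp(6*x).
Try y_p = A*exp(-2*x). Substituting into the equation and dividing by exp(-2*x) gives A = 3/32, so y_p = 3*exp(-2*x)/32.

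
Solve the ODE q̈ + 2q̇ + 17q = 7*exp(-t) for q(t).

q = 7*exp(-t)/16 + C1*cos(4*t)*exp(-t) + C2*exp(-t)*sin(4*t)

Characteristic equation r² + 2r + 17 = 0 has discriminant (2)² - 4·(17) = -64 < 0, so r = -1 ± 4i.
Hence q_h = C1*cos(4*t)*exp(-t) + C2*exp(-t)*sin(4*t).
Try q_p = A*exp(-t). Substituting into the equation and dividing by exp(-t) gives A = 7/16, so q_p = 7*exp(-t)/16.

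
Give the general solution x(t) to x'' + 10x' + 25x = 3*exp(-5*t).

x = C1*exp(-5*t) + 3*t**2*exp(-5*t)/2 + C2*t*exp(-5*t)

Characteristic equation r² + 10r + 25 = 0 has discriminant (10)² - 4·(25) = 0, so r = -5 is a repeated root.
Hence x_h = (C1 + C2*t)*exp(-5*t).
Since exp(-5*t) solves the homogeneous equation (r = -5 is a root of multiplicity 2), multiply the trial by t^2. Try x_p = A*t^2*exp(-5*t). Substituting into the equation and dividing by exp(-5*t) gives A = 3/2, so x_p = 3*t^2*exp(-5*t)/2.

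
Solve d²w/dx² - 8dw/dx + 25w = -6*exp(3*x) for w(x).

w = -3*exp(3*x)/5 + C1*cos(3*x)*exp(4*x) + C2*exp(4*x)*sin(3*x)

Characteristic equation r² - 8r + 25 = 0 has discriminant (-8)² - 4·(25) = -36 < 0, so r = 4 ± 3i.
Hence w_h = C1*cos(3*x)*exp(4*x) + C2*exp(4*x)*sin(3*x).
Try w_p = A*exp(3*x). Substituting into the equation and dividing by exp(3*x) gives A = -3/5, so w_p = -3*exp(3*x)/5.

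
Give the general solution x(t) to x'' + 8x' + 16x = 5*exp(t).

Characteristic equation r² + 8r + 16 = 0 has discriminant (8)² - 4·(16) = 0, so r = -4 is a repeated root.
Hence x_h = (C1 + C2*t)*exp(-4*t).
Try x_p = A*exp(t). Substituting into the equation and dividing by exp(t) gives A = 1/5, so x_p = exp(t)/5.

x = exp(t)/5 + C1*exp(-4*t) + C2*t*exp(-4*t)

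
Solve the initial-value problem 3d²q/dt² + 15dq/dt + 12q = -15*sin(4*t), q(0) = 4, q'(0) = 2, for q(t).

q = -43*exp(-4*t)/24 + 15*sin(4*t)/136 + 25*cos(4*t)/136 + 286*exp(-t)/51

Divide through by 3: q'' + 5q' + 4q = -5*sin(4*t).
Characteristic equation r² + 5r + 4 = 0 factors as (r + 4)(r + 1) = 0, so r = -4, -1.
Hence q_h = C1*exp(-4*t) + C2*exp(-t).
Try q_p = A*cos(4*t) + B*sin(4*t). Substituting and equating the coefficients of cos(4t) and sin(4t) gives A = 25/136, B = 15/136, so q_p = 15*sin(4*t)/136 + 25*cos(4*t)/136.
General solution: q = 15*sin(4*t)/136 + 25*cos(4*t)/136 + C1*exp(-4*t) + C2*exp(-t).
Apply the initial conditions: q(0) = 25/136 + C1 + C2 = 4 and q'(0) = 15/34 - C2 - 4*C1 = 2. Solving gives C1 = -43/24, C2 = 286/51.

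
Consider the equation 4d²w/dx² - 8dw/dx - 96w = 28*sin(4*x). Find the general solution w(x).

Divide through by 4: w'' - 2w' - 24w = 7*sin(4*x).
Characteristic equation r² - 2r - 24 = 0 factors as (r - 6)(r + 4) = 0, so r = 6, -4.
Hence w_h = C1*exp(6*x) + C2*exp(-4*x).
Try w_p = A*cos(4*x) + B*sin(4*x). Substituting and equating the coefficients of cos(4x) and sin(4x) gives A = 7/208, B = -35/208, so w_p = -35*sin(4*x)/208 + 7*cos(4*x)/208.

w = -35*sin(4*x)/208 + 7*cos(4*x)/208 + C1*exp(6*x) + C2*exp(-4*x)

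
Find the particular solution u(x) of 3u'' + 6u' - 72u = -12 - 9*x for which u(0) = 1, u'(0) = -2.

Divide through by 3: u'' + 2u' - 24u = -4 - 3*x.
Characteristic equation r² + 2r - 24 = 0 factors as (r - 4)(r + 6) = 0, so r = 4, -6.
Hence u_h = C1*exp(4*x) + C2*exp(-6*x).
For the particular solution try u_p = A0 + A1*x. Substituting and matching coefficients of each power of x gives A0 = 17/96, A1 = 1/8, so u_p = 17/96 + x/8.
General solution: u = 17/96 + x/8 + C1*exp(4*x) + C2*exp(-6*x).
Apply the initial conditions: u(0) = 17/96 + C1 + C2 = 1 and u'(0) = 1/8 - 6*C2 + 4*C1 = -2. Solving gives C1 = 9/32, C2 = 13/24.

u = 17/96 + x/8 + 9*exp(4*x)/32 + 13*exp(-6*x)/24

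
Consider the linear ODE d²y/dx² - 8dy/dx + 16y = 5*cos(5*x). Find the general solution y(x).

y = -200*sin(5*x)/1681 - 45*cos(5*x)/1681 + C1*exp(4*x) + C2*x*exp(4*x)

Characteristic equation r² - 8r + 16 = 0 has discriminant (-8)² - 4·(16) = 0, so r = 4 is a repeated root.
Hence y_h = (C1 + C2*x)*exp(4*x).
Try y_p = A*cos(5*x) + B*sin(5*x). Substituting and equating the coefficients of cos(5x) and sin(5x) gives A = -45/1681, B = -200/1681, so y_p = -200*sin(5*x)/1681 - 45*cos(5*x)/1681.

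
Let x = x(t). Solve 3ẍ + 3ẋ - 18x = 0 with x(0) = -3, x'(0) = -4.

x = -13*exp(2*t)/5 - 2*exp(-3*t)/5

Divide through by 3: x'' + x' - 6x = 0.
Characteristic equation r² + r - 6 = 0 factors as (r - 2)(r + 3) = 0, so r = 2, -3.
Hence x_h = C1*exp(2*t) + C2*exp(-3*t).
Apply the initial conditions: x(0) = C1 + C2 = -3 and x'(0) = -3*C2 + 2*C1 = -4. Solving gives C1 = -13/5, C2 = -2/5.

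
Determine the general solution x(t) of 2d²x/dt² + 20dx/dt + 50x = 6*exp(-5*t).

x = C1*exp(-5*t) + 3*t**2*exp(-5*t)/2 + C2*t*exp(-5*t)

Divide through by 2: x'' + 10x' + 25x = 3*exp(-5*t).
Characteristic equation r² + 10r + 25 = 0 has discriminant (10)² - 4·(25) = 0, so r = -5 is a repeated root.
Hence x_h = (C1 + C2*t)*exp(-5*t).
Since exp(-5*t) solves the homogeneous equation (r = -5 is a root of multiplicity 2), multiply the trial by t^2. Try x_p = A*t^2*exp(-5*t). Substituting into the equation and dividing by exp(-5*t) gives A = 3/2, so x_p = 3*t^2*exp(-5*t)/2.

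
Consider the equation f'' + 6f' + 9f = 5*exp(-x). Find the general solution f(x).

f = 5*exp(-x)/4 + C1*exp(-3*x) + C2*x*exp(-3*x)

Characteristic equation r² + 6r + 9 = 0 has discriminant (6)² - 4·(9) = 0, so r = -3 is a repeated root.
Hence f_h = (C1 + C2*x)*exp(-3*x).
Try f_p = A*exp(-x). Substituting into the equation and dividing by exp(-x) gives A = 5/4, so f_p = 5*exp(-x)/4.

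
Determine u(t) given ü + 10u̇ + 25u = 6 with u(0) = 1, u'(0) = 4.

Characteristic equation r² + 10r + 25 = 0 has discriminant (10)² - 4·(25) = 0, so r = -5 is a repeated root.
Hence u_h = (C1 + C2*t)*exp(-5*t).
For the particular solution try u_p = A0. Substituting and matching coefficients of each power of t gives A0 = 6/25, so u_p = 6/25.
General solution: u = 6/25 + C1*exp(-5*t) + C2*t*exp(-5*t).
Apply the initial conditions: u(0) = 6/25 + C1 = 1 and u'(0) = C2 - 5*C1 = 4. Solving gives C1 = 19/25, C2 = 39/5.

u = 6/25 + 19*exp(-5*t)/25 + 39*t*exp(-5*t)/5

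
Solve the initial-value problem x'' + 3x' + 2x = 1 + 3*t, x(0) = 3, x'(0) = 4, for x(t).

Characteristic equation r² + 3r + 2 = 0 factors as (r + 1)(r + 2) = 0, so r = -1, -2.
Hence x_h = C1*exp(-t) + C2*exp(-2*t).
For the particular solution try x_p = A0 + A1*t. Substituting and matching coefficients of each power of t gives A0 = -7/4, A1 = 3/2, so x_p = -7/4 + 3*t/2.
General solution: x = -7/4 + 3*t/2 + C1*exp(-t) + C2*exp(-2*t).
Apply the initial conditions: x(0) = -7/4 + C1 + C2 = 3 and x'(0) = 3/2 - C1 - 2*C2 = 4. Solving gives C1 = 12, C2 = -29/4.

x = -7/4 + 12*exp(-t) - 29*exp(-2*t)/4 + 3*t/2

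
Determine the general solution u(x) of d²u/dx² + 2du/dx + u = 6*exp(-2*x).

u = 6*exp(-2*x) + C1*exp(-x) + C2*x*exp(-x)

Characteristic equation r² + 2r + 1 = 0 has discriminant (2)² - 4·(1) = 0, so r = -1 is a repeated root.
Hence u_h = (C1 + C2*x)*exp(-x).
Try u_p = A*exp(-2*x). Substituting into the equation and dividing by exp(-2*x) gives A = 6, so u_p = 6*exp(-2*x).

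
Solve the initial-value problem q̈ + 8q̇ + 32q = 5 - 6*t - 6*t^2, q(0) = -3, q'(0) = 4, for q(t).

Characteristic equation r² + 8r + 32 = 0 has discriminant (8)² - 4·(32) = -64 < 0, so r = -4 ± 4i.
Hence q_h = C1*cos(4*t)*exp(-4*t) + C2*exp(-4*t)*sin(4*t).
For the particular solution try q_p = A0 + A1*t + A2*t^2. Substituting and matching coefficients of each power of t gives A0 = 49/256, A1 = -3/32, A2 = -3/16, so q_p = 49/256 - 3*t^2/16 - 3*t/32.
General solution: q = 49/256 - 3*t^2/16 - 3*t/32 + C1*cos(4*t)*exp(-4*t) + C2*exp(-4*t)*sin(4*t).
Apply the initial conditions: q(0) = 49/256 + C1 = -3 and q'(0) = -3/32 - 4*C1 + 4*C2 = 4. Solving gives C1 = -817/256, C2 = -555/256.

q = 49/256 - 3*t**2/16 - 3*t/32 - 817*cos(4*t)*exp(-4*t)/256 - 555*exp(-4*t)*sin(4*t)/256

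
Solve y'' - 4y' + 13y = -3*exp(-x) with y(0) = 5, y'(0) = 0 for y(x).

Characteristic equation r² - 4r + 13 = 0 has discriminant (-4)² - 4·(13) = -36 < 0, so r = 2 ± 3i.
Hence y_h = C1*cos(3*x)*exp(2*x) + C2*exp(2*x)*sin(3*x).
Try y_p = A*exp(-x). Substituting into the equation and dividing by exp(-x) gives A = -1/6, so y_p = -exp(-x)/6.
General solution: y = -exp(-x)/6 + C1*cos(3*x)*exp(2*x) + C2*exp(2*x)*sin(3*x).
Apply the initial conditions: y(0) = -1/6 + C1 = 5 and y'(0) = 1/6 + 2*C1 + 3*C2 = 0. Solving gives C1 = 31/6, C2 = -7/2.

y = -exp(-x)/6 - 7*exp(2*x)*sin(3*x)/2 + 31*cos(3*x)*exp(2*x)/6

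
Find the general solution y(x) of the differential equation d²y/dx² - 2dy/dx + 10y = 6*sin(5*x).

Characteristic equation r² - 2r + 10 = 0 has discriminant (-2)² - 4·(10) = -36 < 0, so r = 1 ± 3i.
Hence y_h = C1*cos(3*x)*exp(x) + C2*exp(x)*sin(3*x).
Try y_p = A*cos(5*x) + B*sin(5*x). Substituting and equating the coefficients of cos(5x) and sin(5x) gives A = 12/65, B = -18/65, so y_p = -18*sin(5*x)/65 + 12*cos(5*x)/65.

y = -18*sin(5*x)/65 + 12*cos(5*x)/65 + C1*cos(3*x)*exp(x) + C2*exp(x)*sin(3*x)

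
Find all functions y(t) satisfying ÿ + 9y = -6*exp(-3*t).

Characteristic equation r² + 9 = 0 has discriminant (0)² - 4·(9) = -36 < 0, so r = ± 3i.
Hence y_h = C1*cos(3*t) + C2*sin(3*t).
Try y_p = A*exp(-3*t). Substituting into the equation and dividing by exp(-3*t) gives A = -1/3, so y_p = -exp(-3*t)/3.

y = -exp(-3*t)/3 + C1*cos(3*t) + C2*sin(3*t)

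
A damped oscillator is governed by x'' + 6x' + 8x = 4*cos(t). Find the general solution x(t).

x = 24*sin(t)/85 + 28*cos(t)/85 + C1*exp(-2*t) + C2*exp(-4*t)

Characteristic equation r² + 6r + 8 = 0 factors as (r + 2)(r + 4) = 0, so r = -2, -4.
Hence x_h = C1*exp(-2*t) + C2*exp(-4*t).
Try x_p = A*cos(t) + B*sin(t). Substituting and equating the coefficients of cos(t) and sin(t) gives A = 28/85, B = 24/85, so x_p = 24*sin(t)/85 + 28*cos(t)/85.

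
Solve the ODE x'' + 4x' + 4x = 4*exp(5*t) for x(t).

x = 4*exp(5*t)/49 + C1*exp(-2*t) + C2*t*exp(-2*t)

Characteristic equation r² + 4r + 4 = 0 has discriminant (4)² - 4·(4) = 0, so r = -2 is a repeated root.
Hence x_h = (C1 + C2*t)*exp(-2*t).
Try x_p = A*exp(5*t). Substituting into the equation and dividing by exp(5*t) gives A = 4/49, so x_p = 4*exp(5*t)/49.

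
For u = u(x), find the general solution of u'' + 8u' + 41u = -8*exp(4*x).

Characteristic equation r² + 8r + 41 = 0 has discriminant (8)² - 4·(41) = -100 < 0, so r = -4 ± 5i.
Hence u_h = C1*cos(5*x)*exp(-4*x) + C2*exp(-4*x)*sin(5*x).
Try u_p = A*exp(4*x). Substituting into the equation and dividing by exp(4*x) gives A = -8/89, so u_p = -8*exp(4*x)/89.

u = -8*exp(4*x)/89 + C1*cos(5*x)*exp(-4*x) + C2*exp(-4*x)*sin(5*x)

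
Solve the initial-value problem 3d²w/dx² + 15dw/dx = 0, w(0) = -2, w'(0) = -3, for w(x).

w = -13/5 + 3*exp(-5*x)/5

Divide through by 3: w'' + 5w' = 0.
Characteristic equation r² + 5r = 0 factors as (r + 5)r = 0, so r = -5, 0.
Hence w_h = C1*exp(-5*x) + C2.
Apply the initial conditions: w(0) = C1 + C2 = -2 and w'(0) = -5*C1 = -3. Solving gives C1 = 3/5, C2 = -13/5.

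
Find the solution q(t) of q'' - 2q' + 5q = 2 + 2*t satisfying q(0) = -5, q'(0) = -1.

Characteristic equation r² - 2r + 5 = 0 has discriminant (-2)² - 4·(5) = -16 < 0, so r = 1 ± 2i.
Hence q_h = C1*cos(2*t)*exp(t) + C2*exp(t)*sin(2*t).
For the particular solution try q_p = A0 + A1*t. Substituting and matching coefficients of each power of t gives A0 = 14/25, A1 = 2/5, so q_p = 14/25 + 2*t/5.
General solution: q = 14/25 + 2*t/5 + C1*cos(2*t)*exp(t) + C2*exp(t)*sin(2*t).
Apply the initial conditions: q(0) = 14/25 + C1 = -5 and q'(0) = 2/5 + C1 + 2*C2 = -1. Solving gives C1 = -139/25, C2 = 52/25.

q = 14/25 + 2*t/5 - 139*cos(2*t)*exp(t)/25 + 52*exp(t)*sin(2*t)/25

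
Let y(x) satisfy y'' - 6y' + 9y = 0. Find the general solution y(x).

Characteristic equation r² - 6r + 9 = 0 has discriminant (-6)² - 4·(9) = 0, so r = 3 is a repeated root.
Hence y_h = (C1 + C2*x)*exp(3*x).

y = C1*exp(3*x) + C2*x*exp(3*x)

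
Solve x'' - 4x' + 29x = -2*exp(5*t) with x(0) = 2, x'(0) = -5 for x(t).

x = -exp(5*t)/17 - 30*exp(2*t)*sin(5*t)/17 + 35*cos(5*t)*exp(2*t)/17

Characteristic equation r² - 4r + 29 = 0 has discriminant (-4)² - 4·(29) = -100 < 0, so r = 2 ± 5i.
Hence x_h = C1*cos(5*t)*exp(2*t) + C2*exp(2*t)*sin(5*t).
Try x_p = A*exp(5*t). Substituting into the equation and dividing by exp(5*t) gives A = -1/17, so x_p = -exp(5*t)/17.
General solution: x = -exp(5*t)/17 + C1*cos(5*t)*exp(2*t) + C2*exp(2*t)*sin(5*t).
Apply the initial conditions: x(0) = -1/17 + C1 = 2 and x'(0) = -5/17 + 2*C1 + 5*C2 = -5. Solving gives C1 = 35/17, C2 = -30/17.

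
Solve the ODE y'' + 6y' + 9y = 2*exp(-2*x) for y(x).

Characteristic equation r² + 6r + 9 = 0 has discriminant (6)² - 4·(9) = 0, so r = -3 is a repeated root.
Hence y_h = (C1 + C2*x)*exp(-3*x).
Try y_p = A*exp(-2*x). Substituting into the equation and dividing by exp(-2*x) gives A = 2, so y_p = 2*exp(-2*x).

y = 2*exp(-2*x) + C1*exp(-3*x) + C2*x*exp(-3*x)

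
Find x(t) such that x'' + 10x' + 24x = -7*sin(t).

x = -161*sin(t)/629 + 70*cos(t)/629 + C1*exp(-4*t) + C2*exp(-6*t)

Characteristic equation r² + 10r + 24 = 0 factors as (r + 4)(r + 6) = 0, so r = -4, -6.
Hence x_h = C1*exp(-4*t) + C2*exp(-6*t).
Try x_p = A*cos(t) + B*sin(t). Substituting and equating the coefficients of cos(t) and sin(t) gives A = 70/629, B = -161/629, so x_p = -161*sin(t)/629 + 70*cos(t)/629.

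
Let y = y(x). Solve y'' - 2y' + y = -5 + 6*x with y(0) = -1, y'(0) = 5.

y = 7 - 8*exp(x) + 6*x + 7*x*exp(x)

Characteristic equation r² - 2r + 1 = 0 has discriminant (-2)² - 4·(1) = 0, so r = 1 is a repeated root.
Hence y_h = (C1 + C2*x)*exp(x).
For the particular solution try y_p = A0 + A1*x. Substituting and matching coefficients of each power of x gives A0 = 7, A1 = 6, so y_p = 7 + 6*x.
General solution: y = 7 + 6*x + C1*exp(x) + C2*x*exp(x).
Apply the initial conditions: y(0) = 7 + C1 = -1 and y'(0) = 6 + C1 + C2 = 5. Solving gives C1 = -8, C2 = 7.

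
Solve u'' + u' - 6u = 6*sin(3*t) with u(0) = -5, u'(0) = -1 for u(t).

Characteristic equation r² + r - 6 = 0 factors as (r + 3)(r - 2) = 0, so r = -3, 2.
Hence u_h = C1*exp(-3*t) + C2*exp(2*t).
Try u_p = A*cos(3*t) + B*sin(3*t). Substituting and equating the coefficients of cos(3t) and sin(3t) gives A = -1/13, B = -5/13, so u_p = -5*sin(3*t)/13 - cos(3*t)/13.
General solution: u = -5*sin(3*t)/13 - cos(3*t)/13 + C1*exp(-3*t) + C2*exp(2*t).
Apply the initial conditions: u(0) = -1/13 + C1 + C2 = -5 and u'(0) = -15/13 - 3*C1 + 2*C2 = -1. Solving gives C1 = -2, C2 = -38/13.

u = -2*exp(-3*t) - 38*exp(2*t)/13 - 5*sin(3*t)/13 - cos(3*t)/13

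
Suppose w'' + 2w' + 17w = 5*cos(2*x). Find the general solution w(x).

Characteristic equation r² + 2r + 17 = 0 has discriminant (2)² - 4·(17) = -64 < 0, so r = -1 ± 4i.
Hence w_h = C1*cos(4*x)*exp(-x) + C2*exp(-x)*sin(4*x).
Try w_p = A*cos(2*x) + B*sin(2*x). Substituting and equating the coefficients of cos(2x) and sin(2x) gives A = 13/37, B = 4/37, so w_p = 4*sin(2*x)/37 + 13*cos(2*x)/37.

w = 4*sin(2*x)/37 + 13*cos(2*x)/37 + C1*cos(4*x)*exp(-x) + C2*exp(-x)*sin(4*x)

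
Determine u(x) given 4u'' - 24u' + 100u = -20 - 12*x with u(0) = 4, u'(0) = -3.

u = -143/625 - 3*x/25 - 9729*exp(3*x)*sin(4*x)/2500 + 2643*cos(4*x)*exp(3*x)/625

Divide through by 4: u'' - 6u' + 25u = -5 - 3*x.
Characteristic equation r² - 6r + 25 = 0 has discriminant (-6)² - 4·(25) = -64 < 0, so r = 3 ± 4i.
Hence u_h = C1*cos(4*x)*exp(3*x) + C2*exp(3*x)*sin(4*x).
For the particular solution try u_p = A0 + A1*x. Substituting and matching coefficients of each power of x gives A0 = -143/625, A1 = -3/25, so u_p = -143/625 - 3*x/25.
General solution: u = -143/625 - 3*x/25 + C1*cos(4*x)*exp(3*x) + C2*exp(3*x)*sin(4*x).
Apply the initial conditions: u(0) = -143/625 + C1 = 4 and u'(0) = -3/25 + 3*C1 + 4*C2 = -3. Solving gives C1 = 2643/625, C2 = -9729/2500.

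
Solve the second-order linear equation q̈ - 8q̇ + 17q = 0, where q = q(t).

Characteristic equation r² - 8r + 17 = 0 has discriminant (-8)² - 4·(17) = -4 < 0, so r = 4 ± i.
Hence q_h = C1*cos(t)*exp(4*t) + C2*exp(4*t)*sin(t).

q = C1*cos(t)*exp(4*t) + C2*exp(4*t)*sin(t)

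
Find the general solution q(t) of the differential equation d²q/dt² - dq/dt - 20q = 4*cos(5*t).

Characteristic equation r² - r - 20 = 0 factors as (r + 4)(r - 5) = 0, so r = -4, 5.
Hence q_h = C1*exp(-4*t) + C2*exp(5*t).
Try q_p = A*cos(5*t) + B*sin(5*t). Substituting and equating the coefficients of cos(5t) and sin(5t) gives A = -18/205, B = -2/205, so q_p = -18*cos(5*t)/205 - 2*sin(5*t)/205.

q = -18*cos(5*t)/205 - 2*sin(5*t)/205 + C1*exp(-4*t) + C2*exp(5*t)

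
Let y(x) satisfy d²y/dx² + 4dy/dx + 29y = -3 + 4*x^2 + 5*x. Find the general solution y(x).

Characteristic equation r² + 4r + 29 = 0 has discriminant (4)² - 4·(29) = -100 < 0, so r = -2 ± 5i.
Hence y_h = C1*cos(5*x)*exp(-2*x) + C2*exp(-2*x)*sin(5*x).
For the particular solution try y_p = A0 + A1*x + A2*x^2. Substituting and matching coefficients of each power of x gives A0 = -3207/24389, A1 = 113/841, A2 = 4/29, so y_p = -3207/24389 + 4*x^2/29 + 113*x/841.

y = -3207/24389 + 4*x**2/29 + 113*x/841 + C1*cos(5*x)*exp(-2*x) + C2*exp(-2*x)*sin(5*x)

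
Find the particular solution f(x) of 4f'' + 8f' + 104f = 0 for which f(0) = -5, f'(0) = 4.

f = -5*cos(5*x)*exp(-x) - exp(-x)*sin(5*x)/5

Divide through by 4: f'' + 2f' + 26f = 0.
Characteristic equation r² + 2r + 26 = 0 has discriminant (2)² - 4·(26) = -100 < 0, so r = -1 ± 5i.
Hence f_h = C1*cos(5*x)*exp(-x) + C2*exp(-x)*sin(5*x).
Apply the initial conditions: f(0) = C1 = -5 and f'(0) = -C1 + 5*C2 = 4. Solving gives C1 = -5, C2 = -1/5.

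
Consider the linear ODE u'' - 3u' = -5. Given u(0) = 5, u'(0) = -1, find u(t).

u = 53/9 - 8*exp(3*t)/9 + 5*t/3

Characteristic equation r² - 3r = 0 factors as (r - 3)r = 0, so r = 3, 0.
Hence u_h = C1*exp(3*t) + C2.
Since 1 solves the homogeneous equation (r = 0 is a root of multiplicity 1), multiply the trial by t. Try u_p = A*t. Substituting into the equation and dividing by 1 gives A = 5/3, so u_p = 5*t/3.
General solution: u = C2 + 5*t/3 + C1*exp(3*t).
Apply the initial conditions: u(0) = C1 + C2 = 5 and u'(0) = 5/3 + 3*C1 = -1. Solving gives C1 = -8/9, C2 = 53/9.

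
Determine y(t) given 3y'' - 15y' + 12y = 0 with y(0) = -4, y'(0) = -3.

Divide through by 3: y'' - 5y' + 4y = 0.
Characteristic equation r² - 5r + 4 = 0 factors as (r - 4)(r - 1) = 0, so r = 4, 1.
Hence y_h = C1*exp(4*t) + C2*exp(t).
Apply the initial conditions: y(0) = C1 + C2 = -4 and y'(0) = C2 + 4*C1 = -3. Solving gives C1 = 1/3, C2 = -13/3.

y = -13*exp(t)/3 + exp(4*t)/3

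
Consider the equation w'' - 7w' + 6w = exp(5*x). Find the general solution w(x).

Characteristic equation r² - 7r + 6 = 0 factors as (r - 1)(r - 6) = 0, so r = 1, 6.
Hence w_h = C1*exp(x) + C2*exp(6*x).
Try w_p = A*exp(5*x). Substituting into the equation and dividing by exp(5*x) gives A = -1/4, so w_p = -exp(5*x)/4.

w = -exp(5*x)/4 + C1*exp(x) + C2*exp(6*x)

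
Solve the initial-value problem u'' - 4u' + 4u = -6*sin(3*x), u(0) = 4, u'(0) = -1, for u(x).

u = -72*cos(3*x)/169 + 30*sin(3*x)/169 + 748*exp(2*x)/169 - 135*x*exp(2*x)/13

Characteristic equation r² - 4r + 4 = 0 has discriminant (-4)² - 4·(4) = 0, so r = 2 is a repeated root.
Hence u_h = (C1 + C2*x)*exp(2*x).
Try u_p = A*cos(3*x) + B*sin(3*x). Substituting and equating the coefficients of cos(3x) and sin(3x) gives A = -72/169, B = 30/169, so u_p = -72*cos(3*x)/169 + 30*sin(3*x)/169.
General solution: u = -72*cos(3*x)/169 + 30*sin(3*x)/169 + C1*exp(2*x) + C2*x*exp(2*x).
Apply the initial conditions: u(0) = -72/169 + C1 = 4 and u'(0) = 90/169 + C2 + 2*C1 = -1. Solving gives C1 = 748/169, C2 = -135/13.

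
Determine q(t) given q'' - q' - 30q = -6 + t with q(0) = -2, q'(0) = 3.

Characteristic equation r² - r - 30 = 0 factors as (r + 5)(r - 6) = 0, so r = -5, 6.
Hence q_h = C1*exp(-5*t) + C2*exp(6*t).
For the particular solution try q_p = A0 + A1*t. Substituting and matching coefficients of each power of t gives A0 = 181/900, A1 = -1/30, so q_p = 181/900 - t/30.
General solution: q = 181/900 - t/30 + C1*exp(-5*t) + C2*exp(6*t).
Apply the initial conditions: q(0) = 181/900 + C1 + C2 = -2 and q'(0) = -1/30 - 5*C1 + 6*C2 = 3. Solving gives C1 = -406/275, C2 = -287/396.

q = 181/900 - 406*exp(-5*t)/275 - 287*exp(6*t)/396 - t/30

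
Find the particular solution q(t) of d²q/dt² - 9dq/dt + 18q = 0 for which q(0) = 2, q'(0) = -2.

q = -8*exp(6*t)/3 + 14*exp(3*t)/3

Characteristic equation r² - 9r + 18 = 0 factors as (r - 6)(r - 3) = 0, so r = 6, 3.
Hence q_h = C1*exp(6*t) + C2*exp(3*t).
Apply the initial conditions: q(0) = C1 + C2 = 2 and q'(0) = 3*C2 + 6*C1 = -2. Solving gives C1 = -8/3, C2 = 14/3.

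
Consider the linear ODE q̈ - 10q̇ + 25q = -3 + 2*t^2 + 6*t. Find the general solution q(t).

q = -3/625 + 2*t**2/25 + 38*t/125 + C1*exp(5*t) + C2*t*exp(5*t)

Characteristic equation r² - 10r + 25 = 0 has discriminant (-10)² - 4·(25) = 0, so r = 5 is a repeated root.
Hence q_h = (C1 + C2*t)*exp(5*t).
For the particular solution try q_p = A0 + A1*t + A2*t^2. Substituting and matching coefficients of each power of t gives A0 = -3/625, A1 = 38/125, A2 = 2/25, so q_p = -3/625 + 2*t^2/25 + 38*t/125.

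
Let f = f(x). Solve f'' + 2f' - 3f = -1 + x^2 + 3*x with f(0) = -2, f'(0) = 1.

f = -23/27 - 97*exp(-3*x)/108 - 13*x/9 - x**2/3 - exp(x)/4

Characteristic equation r² + 2r - 3 = 0 factors as (r - 1)(r + 3) = 0, so r = 1, -3.
Hence f_h = C1*exp(x) + C2*exp(-3*x).
For the particular solution try f_p = A0 + A1*x + A2*x^2. Substituting and matching coefficients of each power of x gives A0 = -23/27, A1 = -13/9, A2 = -1/3, so f_p = -23/27 - 13*x/9 - x^2/3.
General solution: f = -23/27 - 13*x/9 - x^2/3 + C1*exp(x) + C2*exp(-3*x).
Apply the initial conditions: f(0) = -23/27 + C1 + C2 = -2 and f'(0) = -13/9 + C1 - 3*C2 = 1. Solving gives C1 = -1/4, C2 = -97/108.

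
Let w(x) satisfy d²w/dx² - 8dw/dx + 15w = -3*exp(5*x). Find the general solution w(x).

Characteristic equation r² - 8r + 15 = 0 factors as (r - 5)(r - 3) = 0, so r = 5, 3.
Hence w_h = C1*exp(5*x) + C2*exp(3*x).
Since exp(5*x) solves the homogeneous equation (r = 5 is a root of multiplicity 1), multiply the trial by x. Try w_p = A*x*exp(5*x). Substituting into the equation and dividing by exp(5*x) gives A = -3/2, so w_p = -3*x*exp(5*x)/2.

w = C1*exp(5*x) + C2*exp(3*x) - 3*x*exp(5*x)/2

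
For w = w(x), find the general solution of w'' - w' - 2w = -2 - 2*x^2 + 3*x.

w = 13/4 + x**2 - 5*x/2 + C1*exp(-x) + C2*exp(2*x)

Characteristic equation r² - r - 2 = 0 factors as (r + 1)(r - 2) = 0, so r = -1, 2.
Hence w_h = C1*exp(-x) + C2*exp(2*x).
For the particular solution try w_p = A0 + A1*x + A2*x^2. Substituting and matching coefficients of each power of x gives A0 = 13/4, A1 = -5/2, A2 = 1, so w_p = 13/4 + x^2 - 5*x/2.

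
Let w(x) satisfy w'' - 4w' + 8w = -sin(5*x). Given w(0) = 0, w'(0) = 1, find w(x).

Characteristic equation r² - 4r + 8 = 0 has discriminant (-4)² - 4·(8) = -16 < 0, so r = 2 ± 2i.
Hence w_h = C1*cos(2*x)*exp(2*x) + C2*exp(2*x)*sin(2*x).
Try w_p = A*cos(5*x) + B*sin(5*x). Substituting and equating the coefficients of cos(5x) and sin(5x) gives A = -20/689, B = 17/689, so w_p = -20*cos(5*x)/689 + 17*sin(5*x)/689.
General solution: w = -20*cos(5*x)/689 + 17*sin(5*x)/689 + C1*cos(2*x)*exp(2*x) + C2*exp(2*x)*sin(2*x).
Apply the initial conditions: w(0) = -20/689 + C1 = 0 and w'(0) = 85/689 + 2*C1 + 2*C2 = 1. Solving gives C1 = 20/689, C2 = 282/689.

w = -20*cos(5*x)/689 + 17*sin(5*x)/689 + 20*cos(2*x)*exp(2*x)/689 + 282*exp(2*x)*sin(2*x)/689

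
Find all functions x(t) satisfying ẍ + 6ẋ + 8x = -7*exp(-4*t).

Characteristic equation r² + 6r + 8 = 0 factors as (r + 4)(r + 2) = 0, so r = -4, -2.
Hence x_h = C1*exp(-4*t) + C2*exp(-2*t).
Since exp(-4*t) solves the homogeneous equation (r = -4 is a root of multiplicity 1), multiply the trial by t. Try x_p = A*t*exp(-4*t). Substituting into the equation and dividing by exp(-4*t) gives A = 7/2, so x_p = 7*t*exp(-4*t)/2.

x = C1*exp(-4*t) + C2*exp(-2*t) + 7*t*exp(-4*t)/2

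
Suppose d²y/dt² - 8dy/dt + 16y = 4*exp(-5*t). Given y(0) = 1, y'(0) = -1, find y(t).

Characteristic equation r² - 8r + 16 = 0 has discriminant (-8)² - 4·(16) = 0, so r = 4 is a repeated root.
Hence y_h = (C1 + C2*t)*exp(4*t).
Try y_p = A*exp(-5*t). Substituting into the equation and dividing by exp(-5*t) gives A = 4/81, so y_p = 4*exp(-5*t)/81.
General solution: y = 4*exp(-5*t)/81 + C1*exp(4*t) + C2*t*exp(4*t).
Apply the initial conditions: y(0) = 4/81 + C1 = 1 and y'(0) = -20/81 + C2 + 4*C1 = -1. Solving gives C1 = 77/81, C2 = -41/9.

y = 4*exp(-5*t)/81 + 77*exp(4*t)/81 - 41*t*exp(4*t)/9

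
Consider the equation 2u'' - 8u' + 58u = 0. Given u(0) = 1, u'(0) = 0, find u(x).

Divide through by 2: u'' - 4u' + 29u = 0.
Characteristic equation r² - 4r + 29 = 0 has discriminant (-4)² - 4·(29) = -100 < 0, so r = 2 ± 5i.
Hence u_h = C1*cos(5*x)*exp(2*x) + C2*exp(2*x)*sin(5*x).
Apply the initial conditions: u(0) = C1 = 1 and u'(0) = 2*C1 + 5*C2 = 0. Solving gives C1 = 1, C2 = -2/5.

u = cos(5*x)*exp(2*x) - 2*exp(2*x)*sin(5*x)/5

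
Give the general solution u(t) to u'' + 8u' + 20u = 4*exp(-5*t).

Characteristic equation r² + 8r + 20 = 0 has discriminant (8)² - 4·(20) = -16 < 0, so r = -4 ± 2i.
Hence u_h = C1*cos(2*t)*exp(-4*t) + C2*exp(-4*t)*sin(2*t).
Try u_p = A*exp(-5*t). Substituting into the equation and dividing by exp(-5*t) gives A = 4/5, so u_p = 4*exp(-5*t)/5.

u = 4*exp(-5*t)/5 + C1*cos(2*t)*exp(-4*t) + C2*exp(-4*t)*sin(2*t)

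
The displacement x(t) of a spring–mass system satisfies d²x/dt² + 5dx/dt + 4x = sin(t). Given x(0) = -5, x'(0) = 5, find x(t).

x = -29*exp(-t)/6 - 5*cos(t)/34 - exp(-4*t)/51 + 3*sin(t)/34

Characteristic equation r² + 5r + 4 = 0 factors as (r + 4)(r + 1) = 0, so r = -4, -1.
Hence x_h = C1*exp(-4*t) + C2*exp(-t).
Try x_p = A*cos(t) + B*sin(t). Substituting and equating the coefficients of cos(t) and sin(t) gives A = -5/34, B = 3/34, so x_p = -5*cos(t)/34 + 3*sin(t)/34.
General solution: x = -5*cos(t)/34 + 3*sin(t)/34 + C1*exp(-4*t) + C2*exp(-t).
Apply the initial conditions: x(0) = -5/34 + C1 + C2 = -5 and x'(0) = 3/34 - C2 - 4*C1 = 5. Solving gives C1 = -1/51, C2 = -29/6.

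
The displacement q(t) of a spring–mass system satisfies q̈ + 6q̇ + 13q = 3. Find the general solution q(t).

Characteristic equation r² + 6r + 13 = 0 has discriminant (6)² - 4·(13) = -16 < 0, so r = -3 ± 2i.
Hence q_h = C1*cos(2*t)*exp(-3*t) + C2*exp(-3*t)*sin(2*t).
For the particular solution try q_p = A0. Substituting and matching coefficients of each power of t gives A0 = 3/13, so q_p = 3/13.

q = 3/13 + C1*cos(2*t)*exp(-3*t) + C2*exp(-3*t)*sin(2*t)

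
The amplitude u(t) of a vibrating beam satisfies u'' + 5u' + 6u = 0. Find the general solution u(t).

Characteristic equation r² + 5r + 6 = 0 factors as (r + 2)(r + 3) = 0, so r = -2, -3.
Hence u_h = C1*exp(-2*t) + C2*exp(-3*t).

u = C1*exp(-2*t) + C2*exp(-3*t)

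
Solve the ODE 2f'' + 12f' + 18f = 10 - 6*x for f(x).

Divide through by 2: f'' + 6f' + 9f = 5 - 3*x.
Characteristic equation r² + 6r + 9 = 0 has discriminant (6)² - 4·(9) = 0, so r = -3 is a repeated root.
Hence f_h = (C1 + C2*x)*exp(-3*x).
For the particular solution try f_p = A0 + A1*x. Substituting and matching coefficients of each power of x gives A0 = 7/9, A1 = -1/3, so f_p = 7/9 - x/3.

f = 7/9 - x/3 + C1*exp(-3*x) + C2*x*exp(-3*x)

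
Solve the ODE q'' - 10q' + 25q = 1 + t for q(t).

q = 7/125 + t/25 + C1*exp(5*t) + C2*t*exp(5*t)

Characteristic equation r² - 10r + 25 = 0 has discriminant (-10)² - 4·(25) = 0, so r = 5 is a repeated root.
Hence q_h = (C1 + C2*t)*exp(5*t).
For the particular solution try q_p = A0 + A1*t. Substituting and matching coefficients of each power of t gives A0 = 7/125, A1 = 1/25, so q_p = 7/125 + t/25.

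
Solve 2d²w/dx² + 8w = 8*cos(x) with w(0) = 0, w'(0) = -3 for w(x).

w = -4*cos(2*x)/3 - 3*sin(2*x)/2 + 4*cos(x)/3

Divide through by 2: w'' + 4w = 4*cos(x).
Characteristic equation r² + 4 = 0 has discriminant (0)² - 4·(4) = -16 < 0, so r = ± 2i.
Hence w_h = C1*cos(2*x) + C2*sin(2*x).
Try w_p = A*cos(x) + B*sin(x). Substituting and equating the coefficients of cos(x) and sin(x) gives A = 4/3, B = 0, so w_p = 4*cos(x)/3.
General solution: w = 4*cos(x)/3 + C1*cos(2*x) + C2*sin(2*x).
Apply the initial conditions: w(0) = 4/3 + C1 = 0 and w'(0) = 2*C2 = -3. Solving gives C1 = -4/3, C2 = -3/2.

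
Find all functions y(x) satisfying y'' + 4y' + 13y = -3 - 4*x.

Characteristic equation r² + 4r + 13 = 0 has discriminant (4)² - 4·(13) = -36 < 0, so r = -2 ± 3i.
Hence y_h = C1*cos(3*x)*exp(-2*x) + C2*exp(-2*x)*sin(3*x).
For the particular solution try y_p = A0 + A1*x. Substituting and matching coefficients of each power of x gives A0 = -23/169, A1 = -4/13, so y_p = -23/169 - 4*x/13.

y = -23/169 - 4*x/13 + C1*cos(3*x)*exp(-2*x) + C2*exp(-2*x)*sin(3*x)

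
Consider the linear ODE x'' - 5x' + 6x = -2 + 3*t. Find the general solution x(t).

Characteristic equation r² - 5r + 6 = 0 factors as (r - 2)(r - 3) = 0, so r = 2, 3.
Hence x_h = C1*exp(2*t) + C2*exp(3*t).
For the particular solution try x_p = A0 + A1*t. Substituting and matching coefficients of each power of t gives A0 = 1/12, A1 = 1/2, so x_p = 1/12 + t/2.

x = 1/12 + t/2 + C1*exp(2*t) + C2*exp(3*t)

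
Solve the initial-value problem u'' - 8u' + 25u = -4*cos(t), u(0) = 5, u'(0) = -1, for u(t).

u = -3*cos(t)/20 + sin(t)/20 - 433*exp(4*t)*sin(3*t)/60 + 103*cos(3*t)*exp(4*t)/20

Characteristic equation r² - 8r + 25 = 0 has discriminant (-8)² - 4·(25) = -36 < 0, so r = 4 ± 3i.
Hence u_h = C1*cos(3*t)*exp(4*t) + C2*exp(4*t)*sin(3*t).
Try u_p = A*cos(t) + B*sin(t). Substituting and equating the coefficients of cos(t) and sin(t) gives A = -3/20, B = 1/20, so u_p = -3*cos(t)/20 + sin(t)/20.
General solution: u = -3*cos(t)/20 + sin(t)/20 + C1*cos(3*t)*exp(4*t) + C2*exp(4*t)*sin(3*t).
Apply the initial conditions: u(0) = -3/20 + C1 = 5 and u'(0) = 1/20 + 3*C2 + 4*C1 = -1. Solving gives C1 = 103/20, C2 = -433/60.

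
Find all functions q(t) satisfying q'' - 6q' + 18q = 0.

Characteristic equation r² - 6r + 18 = 0 has discriminant (-6)² - 4·(18) = -36 < 0, so r = 3 ± 3i.
Hence q_h = C1*cos(3*t)*exp(3*t) + C2*exp(3*t)*sin(3*t).

q = C1*cos(3*t)*exp(3*t) + C2*exp(3*t)*sin(3*t)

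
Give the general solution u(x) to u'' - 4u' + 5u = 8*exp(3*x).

Characteristic equation r² - 4r + 5 = 0 has discriminant (-4)² - 4·(5) = -4 < 0, so r = 2 ± i.
Hence u_h = C1*cos(x)*exp(2*x) + C2*exp(2*x)*sin(x).
Try u_p = A*exp(3*x). Substituting into the equation and dividing by exp(3*x) gives A = 4, so u_p = 4*exp(3*x).

u = 4*exp(3*x) + C1*cos(x)*exp(2*x) + C2*exp(2*x)*sin(x)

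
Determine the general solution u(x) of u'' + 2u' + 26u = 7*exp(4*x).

Characteristic equation r² + 2r + 26 = 0 has discriminant (2)² - 4·(26) = -100 < 0, so r = -1 ± 5i.
Hence u_h = C1*cos(5*x)*exp(-x) + C2*exp(-x)*sin(5*x).
Try u_p = A*exp(4*x). Substituting into the equation and dividing by exp(4*x) gives A = 7/50, so u_p = 7*exp(4*x)/50.

u = 7*exp(4*x)/50 + C1*cos(5*x)*exp(-x) + C2*exp(-x)*sin(5*x)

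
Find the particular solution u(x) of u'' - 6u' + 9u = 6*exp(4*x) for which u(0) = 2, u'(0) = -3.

u = -4*exp(3*x) + 6*exp(4*x) - 15*x*exp(3*x)

Characteristic equation r² - 6r + 9 = 0 has discriminant (-6)² - 4·(9) = 0, so r = 3 is a repeated root.
Hence u_h = (C1 + C2*x)*exp(3*x).
Try u_p = A*exp(4*x). Substituting into the equation and dividing by exp(4*x) gives A = 6, so u_p = 6*exp(4*x).
General solution: u = 6*exp(4*x) + C1*exp(3*x) + C2*x*exp(3*x).
Apply the initial conditions: u(0) = 6 + C1 = 2 and u'(0) = 24 + C2 + 3*C1 = -3. Solving gives C1 = -4, C2 = -15.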